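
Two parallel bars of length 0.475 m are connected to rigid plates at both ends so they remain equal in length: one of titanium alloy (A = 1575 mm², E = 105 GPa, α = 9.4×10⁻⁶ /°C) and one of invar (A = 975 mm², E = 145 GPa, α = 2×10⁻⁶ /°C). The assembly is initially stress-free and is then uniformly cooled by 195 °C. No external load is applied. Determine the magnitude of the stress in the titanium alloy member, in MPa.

σ ≈ 69.8 MPa (tensile)

Both members must finish at the same length. With the larger α, the titanium alloy tends to over-contract; the plates restrain it, putting the titanium alloy in tension and the invar in compression. With no external load the two internal forces are equal and opposite, magnitude P.
Equating the net (thermal + elastic) strains gives |α₁ − α₂|·ΔT = P·[1/(A₁E₁) + 1/(A₂E₂)].
|α₁ − α₂|·ΔT = 7.4×10⁻⁶ × 195 = 0.001443.
1/(A₁E₁) + 1/(A₂E₂) = 1/(1575×105×10³) + 1/(975×145×10³) = 1.312×10⁻⁸ N⁻¹.
P = 0.001443 / 1.312×10⁻⁸ = 110000 N = 110 kN.
σ_{titanium alloy} = P/A₁ = 110000/1575 = 69.83 MPa, tensile.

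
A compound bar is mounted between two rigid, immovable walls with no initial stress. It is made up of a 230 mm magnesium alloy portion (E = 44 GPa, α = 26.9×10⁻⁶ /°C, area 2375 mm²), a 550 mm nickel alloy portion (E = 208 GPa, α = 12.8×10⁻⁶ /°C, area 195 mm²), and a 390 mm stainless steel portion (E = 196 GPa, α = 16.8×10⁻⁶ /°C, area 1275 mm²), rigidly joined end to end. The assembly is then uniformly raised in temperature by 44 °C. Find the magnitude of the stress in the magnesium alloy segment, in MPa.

σ ≈ 21.2 MPa (compressive)

If the supports were absent, the total length change would be Σ αᵢΔT Lᵢ = 26.9×10⁻⁶×44×230 + 12.8×10⁻⁶×44×550 + 16.8×10⁻⁶×44×390 = 0.8703 mm.
The walls prevent any net length change, so an axial force P (same in every segment) develops. Compatibility: P · Σ Lᵢ/(AᵢEᵢ) = δ_free.
The series flexibility is Σ Lᵢ/(AᵢEᵢ) = 230/(2375×44×10³) + 550/(195×208×10³) + 390/(1275×196×10³) = 1.732×10⁻⁵ mm/N.
Hence P = δ_free / Σ(L/AE) = 0.8703/1.732×10⁻⁵ = 50.24 kN (compressive).
σ_{magnesium alloy} = P / A = 50240 / 2375 = 21.15 MPa.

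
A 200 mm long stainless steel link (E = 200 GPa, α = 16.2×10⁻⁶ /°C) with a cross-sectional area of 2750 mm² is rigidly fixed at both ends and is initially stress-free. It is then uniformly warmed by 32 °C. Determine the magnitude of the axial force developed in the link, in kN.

With zero net strain, σ = E·αΔT = 200 GPa × 16.2×10⁻⁶ × 32 = 103.7 MPa.
P = AEαΔT = 2750 × 200×10³ × 16.2×10⁻⁶ × 32 = 285.1 kN (compressive).

P ≈ 285 kN (compressive)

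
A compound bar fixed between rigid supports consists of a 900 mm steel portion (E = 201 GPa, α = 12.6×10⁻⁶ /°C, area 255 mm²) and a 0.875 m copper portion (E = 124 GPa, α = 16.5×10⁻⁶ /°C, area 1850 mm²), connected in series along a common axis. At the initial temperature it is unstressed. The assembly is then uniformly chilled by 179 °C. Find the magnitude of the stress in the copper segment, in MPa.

With the walls removed the bar would change length by δ_free = Σ αᵢΔT Lᵢ = 12.6×10⁻⁶×179×900 + 16.5×10⁻⁶×179×875 = 4.614 mm.
The rigid supports impose zero overall length change; the single axial force P common to all segments must satisfy P Σ Lᵢ/(AᵢEᵢ) = δ_free.
The series flexibility is Σ Lᵢ/(AᵢEᵢ) = 900/(255×201×10³) + 875/(1850×124×10³) = 2.137×10⁻⁵ mm/N.
Hence P = δ_free / Σ(L/AE) = 4.614/2.137×10⁻⁵ = 215.9 kN (tensile).
σ_{copper} = P / A = 215900 / 1850 = 116.7 MPa.

σ ≈ 117 MPa (tensile)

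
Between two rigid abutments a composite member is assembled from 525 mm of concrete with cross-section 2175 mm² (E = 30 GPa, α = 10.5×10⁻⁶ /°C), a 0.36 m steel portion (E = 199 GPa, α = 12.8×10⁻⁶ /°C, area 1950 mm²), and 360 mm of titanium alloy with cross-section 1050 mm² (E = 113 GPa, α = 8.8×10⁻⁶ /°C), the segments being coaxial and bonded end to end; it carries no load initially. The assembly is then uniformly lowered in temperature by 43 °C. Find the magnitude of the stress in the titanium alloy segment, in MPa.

σ ≈ 45.3 MPa (tensile)

Free thermal contraction of the whole bar: Σ αᵢΔT Lᵢ = 10.5×10⁻⁶×43×525 + 12.8×10⁻⁶×43×360 + 8.8×10⁻⁶×43×360 = 0.5714 mm.
The walls prevent any net length change, so an axial force P (same in every segment) develops. Compatibility: P · Σ Lᵢ/(AᵢEᵢ) = δ_free.
The series flexibility is Σ Lᵢ/(AᵢEᵢ) = 525/(2175×30×10³) + 360/(1950×199×10³) + 360/(1050×113×10³) = 1.201×10⁻⁵ mm/N.
Hence P = δ_free / Σ(L/AE) = 0.5714/1.201×10⁻⁵ = 47.59 kN (tensile).
σ_{titanium alloy} = P / A = 47590 / 1050 = 45.32 MPa.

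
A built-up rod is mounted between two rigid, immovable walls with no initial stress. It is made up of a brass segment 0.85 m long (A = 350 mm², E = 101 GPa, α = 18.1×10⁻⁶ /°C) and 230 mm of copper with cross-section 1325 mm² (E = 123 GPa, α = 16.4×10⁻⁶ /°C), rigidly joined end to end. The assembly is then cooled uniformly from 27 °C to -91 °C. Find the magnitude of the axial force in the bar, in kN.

P ≈ 88.8 kN (tensile)

With the walls removed the bar would change length by δ_free = Σ αᵢΔT Lᵢ = 18.1×10⁻⁶×118×850 + 16.4×10⁻⁶×118×230 = 2.261 mm.
The walls prevent any net length change, so an axial force P (same in every segment) develops. Compatibility: P · Σ Lᵢ/(AᵢEᵢ) = δ_free.
The series flexibility is Σ Lᵢ/(AᵢEᵢ) = 850/(350×101×10³) + 230/(1325×123×10³) = 2.546×10⁻⁵ mm/N.
P = 2.261 / 2.546×10⁻⁵ = 88800 N = 88.8 kN, tensile.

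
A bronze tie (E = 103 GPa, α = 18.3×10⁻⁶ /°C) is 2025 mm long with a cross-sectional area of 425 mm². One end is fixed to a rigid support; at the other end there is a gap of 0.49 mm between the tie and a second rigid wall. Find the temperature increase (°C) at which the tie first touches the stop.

ΔT ≈ 13.2 °C

Contact occurs when the free expansion equals the gap: αΔT L = 0.49 mm.
ΔT = 0.49 / (18.3×10⁻⁶ × 2025) = 13.22 °C.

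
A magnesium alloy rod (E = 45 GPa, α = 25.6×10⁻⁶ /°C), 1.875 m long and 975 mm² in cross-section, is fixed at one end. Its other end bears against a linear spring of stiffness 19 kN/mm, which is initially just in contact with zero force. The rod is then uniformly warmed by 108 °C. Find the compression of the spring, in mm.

δ ≈ 2.86 mm

If the spring were absent the rod would lengthen by αΔT L = 25.6×10⁻⁶ × 108 × 1875 = 5.184 mm.
With a force P in the spring, the elastic change of the rod is PL/(AE) and that of the spring is P/k; compatibility requires their sum to equal δ_free.
So P = δ_free / [L/(AE) + 1/k] = 5.184 / [ 1875/(975×45×10³) + 1/(19×10³) ].
P = 5.184 / 9.537×10⁻⁵ = 54360 N.
Spring compression = P/k = 54360/(19×10³) = 2.861 mm.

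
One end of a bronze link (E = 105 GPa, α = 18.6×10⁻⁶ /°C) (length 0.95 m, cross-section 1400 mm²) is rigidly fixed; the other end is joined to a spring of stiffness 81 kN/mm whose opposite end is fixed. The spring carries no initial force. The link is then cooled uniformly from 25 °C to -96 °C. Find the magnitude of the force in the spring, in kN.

P ≈ 114 kN

Free thermal contraction: δ_free = αΔT L = 18.6×10⁻⁶ × 121 × 950 = 2.138 mm.
Let P be the tensile force in the spring. The link extends elastically by PL/(AE) and the spring stretches by P/k; together these equal δ_free.
P [ L/(AE) + 1/k ] = δ_free → P [ 950/(1400×105×10³) + 1/(81×10³) ] = 2.138.
P = 2.138 / 1.881×10⁻⁵ = 113700 N.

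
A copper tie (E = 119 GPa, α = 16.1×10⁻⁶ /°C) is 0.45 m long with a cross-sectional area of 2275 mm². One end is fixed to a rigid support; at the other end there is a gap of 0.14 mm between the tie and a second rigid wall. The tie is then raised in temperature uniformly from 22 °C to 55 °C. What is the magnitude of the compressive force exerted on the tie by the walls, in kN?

P ≈ 59.6 kN

Unrestrained expansion: δ_free = αΔT L = 16.1×10⁻⁶ × 33 × 450 = 0.2391 mm.
After closing the 0.14 mm clearance, 0.2391 − 0.14 = 0.09909 mm of expansion remains to be suppressed by the wall.
So σ = E(δ_free − g)/L = 119×10³ × 0.09909/450 = 26.2 MPa.
Force on the wall = σA = 26.2 × 2275 mm² = 59.61 kN.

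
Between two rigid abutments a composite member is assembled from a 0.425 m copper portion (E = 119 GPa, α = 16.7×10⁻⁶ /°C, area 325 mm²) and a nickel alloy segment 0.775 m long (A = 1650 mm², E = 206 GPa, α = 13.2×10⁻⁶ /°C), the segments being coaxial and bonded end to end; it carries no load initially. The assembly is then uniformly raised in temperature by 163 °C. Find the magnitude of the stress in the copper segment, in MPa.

If the supports were absent, the total length change would be Σ αᵢΔT Lᵢ = 16.7×10⁻⁶×163×425 + 13.2×10⁻⁶×163×775 = 2.824 mm.
The walls prevent any net length change, so an axial force P (same in every segment) develops. Compatibility: P · Σ Lᵢ/(AᵢEᵢ) = δ_free.
The series flexibility is Σ Lᵢ/(AᵢEᵢ) = 425/(325×119×10³) + 775/(1650×206×10³) = 1.327×10⁻⁵ mm/N.
P = 2.824 / 1.327×10⁻⁵ = 212900 N = 212.9 kN, compressive.
σ_{copper} = P / A = 212900 / 325 = 654.9 MPa.

σ ≈ 655 MPa (compressive)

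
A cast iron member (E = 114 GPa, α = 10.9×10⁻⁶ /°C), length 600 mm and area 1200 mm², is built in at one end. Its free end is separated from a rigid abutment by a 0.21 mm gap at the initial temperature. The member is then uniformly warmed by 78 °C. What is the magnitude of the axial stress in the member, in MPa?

σ ≈ 57 MPa (compressive)

Free thermal elongation = αΔT L = 10.9×10⁻⁶ × 78 × 600 = 0.5101 mm.
The gap closes (δ_free > 0.21 mm) and the wall then resists a further 0.5101 − 0.21 = 0.3001 mm of expansion.
Compatibility: PL/(AE) = 0.3001 mm, so σ = P/A = E × (0.3001/600) = 57.02 MPa.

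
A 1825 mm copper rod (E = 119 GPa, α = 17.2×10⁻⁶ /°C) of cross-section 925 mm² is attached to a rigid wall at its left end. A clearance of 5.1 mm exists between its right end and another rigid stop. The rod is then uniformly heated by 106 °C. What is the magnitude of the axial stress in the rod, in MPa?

σ ≈ 0 MPa

Free thermal elongation = αΔT L = 17.2×10⁻⁶ × 106 × 1825 = 3.327 mm.
Since δ_free = 3.33 mm is less than the 5.1 mm gap, the rod never touches the wall. No axial force develops.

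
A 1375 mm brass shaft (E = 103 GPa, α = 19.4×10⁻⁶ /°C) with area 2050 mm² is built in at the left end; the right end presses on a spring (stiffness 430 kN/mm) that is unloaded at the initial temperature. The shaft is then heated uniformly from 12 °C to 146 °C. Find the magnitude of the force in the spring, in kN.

If the spring were absent the shaft would lengthen by αΔT L = 19.4×10⁻⁶ × 134 × 1375 = 3.574 mm.
With a force P in the spring, the elastic change of the shaft is PL/(AE) and that of the spring is P/k; compatibility requires their sum to equal δ_free.
So P = δ_free / [L/(AE) + 1/k] = 3.574 / [ 1375/(2050×103×10³) + 1/(430×10³) ].
P = 3.574 / 8.838×10⁻⁶ = 404500 N.

P ≈ 404 kN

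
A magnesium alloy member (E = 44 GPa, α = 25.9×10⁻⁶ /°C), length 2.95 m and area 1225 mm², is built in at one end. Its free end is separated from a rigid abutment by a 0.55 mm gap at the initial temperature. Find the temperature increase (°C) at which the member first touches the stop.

ΔT ≈ 7.2 °C

Contact occurs when the free expansion equals the gap: αΔT L = 0.55 mm.
ΔT = 0.55 / (25.9×10⁻⁶ × 2950) = 7.198 °C.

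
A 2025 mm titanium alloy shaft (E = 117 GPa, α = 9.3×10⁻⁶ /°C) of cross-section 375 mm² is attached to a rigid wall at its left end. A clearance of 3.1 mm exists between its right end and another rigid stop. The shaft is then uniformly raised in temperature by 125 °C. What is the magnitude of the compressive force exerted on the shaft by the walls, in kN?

Free thermal elongation = αΔT L = 9.3×10⁻⁶ × 125 × 2025 = 2.354 mm.
This is smaller than the 3.1 mm clearance, so the shaft expands freely without reaching the stop — the stress is zero.

P ≈ 0 kN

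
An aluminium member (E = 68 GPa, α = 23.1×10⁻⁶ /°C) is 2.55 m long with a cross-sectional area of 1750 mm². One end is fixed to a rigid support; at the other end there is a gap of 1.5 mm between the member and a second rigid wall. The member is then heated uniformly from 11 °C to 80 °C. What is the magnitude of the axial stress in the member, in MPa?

Unrestrained expansion: δ_free = αΔT L = 23.1×10⁻⁶ × 69 × 2550 = 4.064 mm.
After closing the 1.5 mm clearance, 4.064 − 1.5 = 2.564 mm of expansion remains to be suppressed by the wall.
That suppressed elongation corresponds to σ = E·Δ/L = 68×10³ × 2.564/2550 = 68.39 MPa.

σ ≈ 68.4 MPa (compressive)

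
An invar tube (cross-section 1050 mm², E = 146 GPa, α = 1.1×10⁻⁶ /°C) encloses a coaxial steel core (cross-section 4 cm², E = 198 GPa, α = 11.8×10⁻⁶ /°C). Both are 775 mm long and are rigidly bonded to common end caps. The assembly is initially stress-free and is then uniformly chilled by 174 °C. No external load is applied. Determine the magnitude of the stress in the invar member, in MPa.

σ ≈ 92.6 MPa (compressive)

The steel has the larger α, so on cooling it would change length more than the invar if both were free. The rigid plates force a common final length, so the steel is put into tension and the invar into compression, with equal and opposite forces P (no external load).
Compatibility of the two members (thermal + elastic change equal): (α₁ − α₂)ΔT = P·[1/(A₁E₁) + 1/(A₂E₂)].
|α₁ − α₂|·ΔT = 10.7×10⁻⁶ × 174 = 0.001862.
1/(A₁E₁) + 1/(A₂E₂) = 1/(1050×146×10³) + 1/(400×198×10³) = 1.915×10⁻⁸ N⁻¹.
So P = 0.001862 / 1.915×10⁻⁸ = 97.22 kN.
σ_{invar} = P/A₁ = 97220/1050 = 92.6 MPa, compressive.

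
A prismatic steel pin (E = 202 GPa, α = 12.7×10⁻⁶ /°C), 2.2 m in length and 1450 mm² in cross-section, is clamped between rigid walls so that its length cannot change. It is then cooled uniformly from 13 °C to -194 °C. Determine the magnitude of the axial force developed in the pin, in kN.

With zero net strain, σ = E·αΔT = 202 GPa × 12.7×10⁻⁶ × 207 = 531 MPa.
Then P = σA = 531 × 1450 mm² = 770 kN, tensile.

P ≈ 770 kN (tensile)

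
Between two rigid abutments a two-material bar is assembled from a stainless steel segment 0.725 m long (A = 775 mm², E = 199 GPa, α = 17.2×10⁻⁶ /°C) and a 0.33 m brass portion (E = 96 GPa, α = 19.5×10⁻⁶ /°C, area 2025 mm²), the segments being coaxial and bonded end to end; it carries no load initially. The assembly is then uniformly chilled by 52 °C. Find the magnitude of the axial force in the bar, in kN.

If the supports were absent, the total length change would be Σ αᵢΔT Lᵢ = 17.2×10⁻⁶×52×725 + 19.5×10⁻⁶×52×330 = 0.9831 mm.
The rigid supports impose zero overall length change; the single axial force P common to all segments must satisfy P Σ Lᵢ/(AᵢEᵢ) = δ_free.
Σ Lᵢ/(AᵢEᵢ) = 725/(775×199×10³) + 330/(2025×96×10³) = 6.398×10⁻⁶ mm/N.
So P = 0.9831 / 6.398×10⁻⁶ = 153.6 kN, tensile.

P ≈ 154 kN (tensile)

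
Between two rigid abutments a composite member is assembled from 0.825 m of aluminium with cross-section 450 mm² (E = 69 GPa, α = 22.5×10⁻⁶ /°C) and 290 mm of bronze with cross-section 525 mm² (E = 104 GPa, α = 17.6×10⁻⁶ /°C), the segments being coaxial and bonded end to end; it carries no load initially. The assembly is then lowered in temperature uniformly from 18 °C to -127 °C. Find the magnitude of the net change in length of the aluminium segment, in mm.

With the walls removed the bar would change length by δ_free = Σ αᵢΔT Lᵢ = 22.5×10⁻⁶×145×825 + 17.6×10⁻⁶×145×290 = 3.432 mm.
The rigid supports impose zero overall length change; the single axial force P common to all segments must satisfy P Σ Lᵢ/(AᵢEᵢ) = δ_free.
Σ Lᵢ/(AᵢEᵢ) = 825/(450×69×10³) + 290/(525×104×10³) = 3.188×10⁻⁵ mm/N.
Hence P = δ_free / Σ(L/AE) = 3.432/3.188×10⁻⁵ = 107.6 kN (tensile).
For the aluminium segment, free thermal change = 22.5×10⁻⁶×145×825 = 2.692 mm and elastic change from P = 107600×825/(450×69×10³) = 2.86 mm; these oppose, so the net change is 0.168 mm (segment lengthens).

|ΔL| ≈ 0.168 mm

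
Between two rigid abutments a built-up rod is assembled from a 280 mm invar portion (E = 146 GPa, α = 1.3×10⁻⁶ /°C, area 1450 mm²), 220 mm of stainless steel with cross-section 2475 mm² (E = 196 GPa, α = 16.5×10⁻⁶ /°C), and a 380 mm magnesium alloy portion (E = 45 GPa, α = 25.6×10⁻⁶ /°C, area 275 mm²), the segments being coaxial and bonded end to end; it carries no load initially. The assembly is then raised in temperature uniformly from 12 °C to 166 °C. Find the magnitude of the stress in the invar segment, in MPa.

Free thermal expansion of the whole bar: Σ αᵢΔT Lᵢ = 1.3×10⁻⁶×154×280 + 16.5×10⁻⁶×154×220 + 25.6×10⁻⁶×154×380 = 2.113 mm.
The walls prevent any net length change, so an axial force P (same in every segment) develops. Compatibility: P · Σ Lᵢ/(AᵢEᵢ) = δ_free.
The series flexibility is Σ Lᵢ/(AᵢEᵢ) = 280/(1450×146×10³) + 220/(2475×196×10³) + 380/(275×45×10³) = 3.248×10⁻⁵ mm/N.
P = 2.113 / 3.248×10⁻⁵ = 65050 N = 65.05 kN, compressive.
σ_{invar} = P / A = 65050 / 1450 = 44.87 MPa.

σ ≈ 44.9 MPa (compressive)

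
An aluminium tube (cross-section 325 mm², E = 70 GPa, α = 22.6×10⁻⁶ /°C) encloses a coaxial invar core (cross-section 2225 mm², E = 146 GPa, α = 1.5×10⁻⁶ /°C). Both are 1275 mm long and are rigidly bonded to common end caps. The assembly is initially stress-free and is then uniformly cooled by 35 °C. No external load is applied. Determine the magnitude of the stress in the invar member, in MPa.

σ ≈ 7.06 MPa (compressive)

The aluminium has the larger α, so on cooling it would change length more than the invar if both were free. The rigid plates force a common final length, so the aluminium is put into tension and the invar into compression, with equal and opposite forces P (no external load).
Setting the final lengths equal and cancelling L: (α₁ − α₂)ΔT = P/(A₁E₁) + P/(A₂E₂).
|α₁ − α₂|·ΔT = 21.1×10⁻⁶ × 35 = 0.0007385.
1/(A₁E₁) + 1/(A₂E₂) = 1/(325×70×10³) + 1/(2225×146×10³) = 4.703×10⁻⁸ N⁻¹.
So P = 0.0007385 / 4.703×10⁻⁸ = 15.7 kN.
σ_{invar} = P/A₂ = 15700/2225 = 7.057 MPa, compressive.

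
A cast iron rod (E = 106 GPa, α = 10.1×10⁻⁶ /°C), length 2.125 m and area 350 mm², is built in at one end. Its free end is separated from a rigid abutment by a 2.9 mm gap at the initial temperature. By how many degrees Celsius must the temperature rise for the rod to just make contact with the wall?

ΔT ≈ 135 °C

The gap closes when αΔT L = 2.9 mm, since the rod is still unstressed at that instant.
ΔT = 2.9 / (10.1×10⁻⁶ × 2125) = 135.1 °C.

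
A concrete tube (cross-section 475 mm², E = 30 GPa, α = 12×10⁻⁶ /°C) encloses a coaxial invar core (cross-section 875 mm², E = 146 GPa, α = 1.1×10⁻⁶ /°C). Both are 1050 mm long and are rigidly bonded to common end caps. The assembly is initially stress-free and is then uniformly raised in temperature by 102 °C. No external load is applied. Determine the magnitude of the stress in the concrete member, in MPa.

σ ≈ 30 MPa (compressive)

Equilibrium of a rigid end plate with no external load gives equal and opposite internal forces ±P in the two members. Since α_{concrete} > α_{invar}, heating drives the concrete into compression and the invar into tension.
Equating the net (thermal + elastic) strains gives |α₁ − α₂|·ΔT = P·[1/(A₁E₁) + 1/(A₂E₂)].
|α₁ − α₂|·ΔT = 10.9×10⁻⁶ × 102 = 0.001112.
1/(A₁E₁) + 1/(A₂E₂) = 1/(475×30×10³) + 1/(875×146×10³) = 7.8×10⁻⁸ N⁻¹.
P = 0.001112 / 7.8×10⁻⁸ = 14250 N = 14.25 kN.
σ_{concrete} = P/A₁ = 14250/475 = 30.01 MPa, compressive.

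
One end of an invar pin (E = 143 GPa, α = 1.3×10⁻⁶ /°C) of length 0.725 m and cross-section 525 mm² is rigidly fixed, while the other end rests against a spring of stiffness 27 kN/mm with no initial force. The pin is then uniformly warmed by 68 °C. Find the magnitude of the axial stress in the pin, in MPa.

σ ≈ 2.61 MPa (compressive)

The unrestrained thermal change is αΔT L = 1.3×10⁻⁶ × 68 × 725 = 0.06409 mm.
Let P be the compressive force at the spring. The pin shortens elastically by PL/(AE) and the spring compresses by P/k; together these equal δ_free.
P [ L/(AE) + 1/k ] = δ_free → P [ 725/(525×143×10³) + 1/(27×10³) ] = 0.06409.
P = 0.06409 / 4.669×10⁻⁵ = 1373 N.
σ = P/A = 1373/525 = 2.614 MPa.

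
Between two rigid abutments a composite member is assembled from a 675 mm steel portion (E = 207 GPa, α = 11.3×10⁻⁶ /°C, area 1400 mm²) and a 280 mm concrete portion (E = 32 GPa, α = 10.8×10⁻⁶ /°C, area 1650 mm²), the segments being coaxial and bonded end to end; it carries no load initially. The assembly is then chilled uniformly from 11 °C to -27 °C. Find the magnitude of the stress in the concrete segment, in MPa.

With the walls removed the bar would change length by δ_free = Σ αᵢΔT Lᵢ = 11.3×10⁻⁶×38×675 + 10.8×10⁻⁶×38×280 = 0.4048 mm.
The walls prevent any net length change, so an axial force P (same in every segment) develops. Compatibility: P · Σ Lᵢ/(AᵢEᵢ) = δ_free.
Σ Lᵢ/(AᵢEᵢ) = 675/(1400×207×10³) + 280/(1650×32×10³) = 7.632×10⁻⁶ mm/N.
P = 0.4048 / 7.632×10⁻⁶ = 53030 N = 53.03 kN, tensile.
σ_{concrete} = P / A = 53030 / 1650 = 32.14 MPa.

σ ≈ 32.1 MPa (tensile)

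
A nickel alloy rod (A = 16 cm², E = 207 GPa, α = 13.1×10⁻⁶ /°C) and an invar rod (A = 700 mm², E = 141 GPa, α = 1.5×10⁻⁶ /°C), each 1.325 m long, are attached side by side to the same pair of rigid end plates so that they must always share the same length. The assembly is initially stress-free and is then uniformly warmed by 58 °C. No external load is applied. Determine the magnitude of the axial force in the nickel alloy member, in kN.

Equilibrium of a rigid end plate with no external load gives equal and opposite internal forces ±P in the two members. Since α_{nickel alloy} > α_{invar}, heating drives the nickel alloy into compression and the invar into tension.
Compatibility of the two members (thermal + elastic change equal): (α₁ − α₂)ΔT = P·[1/(A₁E₁) + 1/(A₂E₂)].
|α₁ − α₂|·ΔT = 11.6×10⁻⁶ × 58 = 0.0006728.
1/(A₁E₁) + 1/(A₂E₂) = 1/(1600×207×10³) + 1/(700×141×10³) = 1.315×10⁻⁸ N⁻¹.
So P = 0.0006728 / 1.315×10⁻⁸ = 51.16 kN.

P ≈ 51.2 kN (compressive in the nickel alloy)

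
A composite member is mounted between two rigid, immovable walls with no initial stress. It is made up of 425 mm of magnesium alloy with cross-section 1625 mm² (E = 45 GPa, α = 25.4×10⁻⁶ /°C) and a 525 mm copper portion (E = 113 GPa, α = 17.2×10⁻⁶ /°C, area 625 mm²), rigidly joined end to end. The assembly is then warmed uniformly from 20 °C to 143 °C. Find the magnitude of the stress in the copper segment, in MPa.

σ ≈ 295 MPa (compressive)

If the supports were absent, the total length change would be Σ αᵢΔT Lᵢ = 25.4×10⁻⁶×123×425 + 17.2×10⁻⁶×123×525 = 2.438 mm.
Since the ends are fixed, an axial force P builds up, equal in every segment, with P · Σ Lᵢ/(AᵢEᵢ) = δ_free.
The series flexibility is Σ Lᵢ/(AᵢEᵢ) = 425/(1625×45×10³) + 525/(625×113×10³) = 1.325×10⁻⁵ mm/N.
So P = 2.438 / 1.325×10⁻⁵ = 184.1 kN, compressive.
σ_{copper} = P / A = 184100 / 625 = 294.6 MPa.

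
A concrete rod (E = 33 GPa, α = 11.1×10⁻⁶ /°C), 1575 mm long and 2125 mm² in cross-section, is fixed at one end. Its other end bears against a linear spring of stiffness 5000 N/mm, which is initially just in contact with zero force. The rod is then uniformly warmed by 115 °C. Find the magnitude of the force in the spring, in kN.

P ≈ 9.04 kN

The unrestrained thermal change is αΔT L = 11.1×10⁻⁶ × 115 × 1575 = 2.01 mm.
Let P be the compressive force at the spring. The rod shortens elastically by PL/(AE) and the spring compresses by P/k; together these equal δ_free.
P [ L/(AE) + 1/k ] = δ_free → P [ 1575/(2125×33×10³) + 1/(5000) ] = 2.01.
P = 2.01 / 0.0002225 = 9038 N.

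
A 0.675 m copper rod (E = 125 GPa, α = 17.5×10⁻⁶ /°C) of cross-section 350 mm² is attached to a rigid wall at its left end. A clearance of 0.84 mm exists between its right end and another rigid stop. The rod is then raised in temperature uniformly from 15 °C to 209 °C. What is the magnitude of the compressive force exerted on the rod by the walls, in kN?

P ≈ 94.1 kN

Unrestrained expansion: δ_free = αΔT L = 17.5×10⁻⁶ × 194 × 675 = 2.292 mm.
After closing the 0.84 mm clearance, 2.292 − 0.84 = 1.452 mm of expansion remains to be suppressed by the wall.
That suppressed elongation corresponds to σ = E·Δ/L = 125×10³ × 1.452/675 = 268.8 MPa.
P = σA = 268.8 × 350 = 94.09 kN.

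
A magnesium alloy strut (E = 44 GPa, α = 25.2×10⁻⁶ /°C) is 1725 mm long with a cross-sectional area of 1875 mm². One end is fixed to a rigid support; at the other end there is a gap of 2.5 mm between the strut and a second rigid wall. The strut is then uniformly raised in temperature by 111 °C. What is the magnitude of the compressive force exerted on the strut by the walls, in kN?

P ≈ 111 kN

If the wall were absent the strut would grow by αΔT L = 25.2×10⁻⁶ × 111 × 1725 = 4.825 mm.
The gap closes (δ_free > 2.5 mm) and the wall then resists a further 4.825 − 2.5 = 2.325 mm of expansion.
That suppressed elongation corresponds to σ = E·Δ/L = 44×10³ × 2.325/1725 = 59.31 MPa.
P = σA = 59.31 × 1875 = 111.2 kN.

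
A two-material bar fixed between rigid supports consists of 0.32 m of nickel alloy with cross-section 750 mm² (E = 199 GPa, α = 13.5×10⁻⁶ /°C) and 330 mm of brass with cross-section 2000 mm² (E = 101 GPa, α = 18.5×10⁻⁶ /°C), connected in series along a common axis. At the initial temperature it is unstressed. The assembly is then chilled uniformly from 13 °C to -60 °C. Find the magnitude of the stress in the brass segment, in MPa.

With the walls removed the bar would change length by δ_free = Σ αᵢΔT Lᵢ = 13.5×10⁻⁶×73×320 + 18.5×10⁻⁶×73×330 = 0.761 mm.
Since the ends are fixed, an axial force P builds up, equal in every segment, with P · Σ Lᵢ/(AᵢEᵢ) = δ_free.
The series flexibility is Σ Lᵢ/(AᵢEᵢ) = 320/(750×199×10³) + 330/(2000×101×10³) = 3.778×10⁻⁶ mm/N.
So P = 0.761 / 3.778×10⁻⁶ = 201.5 kN, tensile.
σ_{brass} = P / A = 201500 / 2000 = 100.7 MPa.

σ ≈ 101 MPa (tensile)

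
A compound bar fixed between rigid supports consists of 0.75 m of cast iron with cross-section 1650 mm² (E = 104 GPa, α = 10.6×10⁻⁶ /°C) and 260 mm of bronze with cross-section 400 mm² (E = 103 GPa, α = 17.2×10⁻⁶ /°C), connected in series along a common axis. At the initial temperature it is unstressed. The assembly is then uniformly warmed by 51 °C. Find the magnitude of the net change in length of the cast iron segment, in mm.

|ΔL| ≈ 0.146 mm

If the supports were absent, the total length change would be Σ αᵢΔT Lᵢ = 10.6×10⁻⁶×51×750 + 17.2×10⁻⁶×51×260 = 0.6335 mm.
Since the ends are fixed, an axial force P builds up, equal in every segment, with P · Σ Lᵢ/(AᵢEᵢ) = δ_free.
The series flexibility is Σ Lᵢ/(AᵢEᵢ) = 750/(1650×104×10³) + 260/(400×103×10³) = 1.068×10⁻⁵ mm/N.
Hence P = δ_free / Σ(L/AE) = 0.6335/1.068×10⁻⁵ = 59.31 kN (compressive).
For the cast iron segment, free thermal change = 10.6×10⁻⁶×51×750 = 0.4054 mm and elastic change from P = 59310×750/(1650×104×10³) = 0.2592 mm; these oppose, so the net change is 0.146 mm (segment lengthens).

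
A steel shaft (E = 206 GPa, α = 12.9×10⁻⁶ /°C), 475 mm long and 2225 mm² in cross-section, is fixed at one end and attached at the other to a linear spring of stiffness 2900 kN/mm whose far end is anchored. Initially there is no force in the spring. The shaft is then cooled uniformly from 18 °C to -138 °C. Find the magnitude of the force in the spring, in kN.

P ≈ 692 kN

The unrestrained thermal change is αΔT L = 12.9×10⁻⁶ × 156 × 475 = 0.9559 mm.
With a force P in the spring, the elastic change of the shaft is PL/(AE) and that of the spring is P/k; compatibility requires their sum to equal δ_free.
P [ L/(AE) + 1/k ] = δ_free → P [ 475/(2225×206×10³) + 1/(2900×10³) ] = 0.9559.
P = 0.9559 / 1.381×10⁻⁶ = 692100 N.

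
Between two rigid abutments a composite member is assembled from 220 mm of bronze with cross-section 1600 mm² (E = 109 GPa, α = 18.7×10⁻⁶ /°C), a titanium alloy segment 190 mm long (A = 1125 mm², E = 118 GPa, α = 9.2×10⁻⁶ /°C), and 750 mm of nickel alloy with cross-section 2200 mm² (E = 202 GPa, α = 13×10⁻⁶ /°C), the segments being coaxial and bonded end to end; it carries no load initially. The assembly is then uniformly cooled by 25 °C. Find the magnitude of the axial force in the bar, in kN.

P ≈ 89.1 kN (tensile)

With the walls removed the bar would change length by δ_free = Σ αᵢΔT Lᵢ = 18.7×10⁻⁶×25×220 + 9.2×10⁻⁶×25×190 + 13×10⁻⁶×25×750 = 0.3903 mm.
The walls prevent any net length change, so an axial force P (same in every segment) develops. Compatibility: P · Σ Lᵢ/(AᵢEᵢ) = δ_free.
The series flexibility is Σ Lᵢ/(AᵢEᵢ) = 220/(1600×109×10³) + 190/(1125×118×10³) + 750/(2200×202×10³) = 4.38×10⁻⁶ mm/N.
Hence P = δ_free / Σ(L/AE) = 0.3903/4.38×10⁻⁶ = 89.1 kN (tensile).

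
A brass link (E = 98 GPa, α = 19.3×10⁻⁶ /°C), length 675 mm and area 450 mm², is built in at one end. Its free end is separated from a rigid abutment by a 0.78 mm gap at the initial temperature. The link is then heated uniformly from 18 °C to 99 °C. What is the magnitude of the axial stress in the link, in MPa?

σ ≈ 40 MPa (compressive)

If the wall were absent the link would grow by αΔT L = 19.3×10⁻⁶ × 81 × 675 = 1.055 mm.
This exceeds the 0.78 mm gap, so the wall pushes back. The portion of expansion that must be recovered elastically is δ_free − gap = 1.055 − 0.78 = 0.2752 mm.
So σ = E(δ_free − g)/L = 98×10³ × 0.2752/675 = 39.96 MPa.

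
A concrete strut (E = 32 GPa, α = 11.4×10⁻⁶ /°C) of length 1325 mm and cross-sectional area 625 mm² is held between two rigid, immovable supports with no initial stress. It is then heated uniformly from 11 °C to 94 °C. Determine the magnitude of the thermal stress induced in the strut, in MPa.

σ ≈ 30.3 MPa (compressive)

With length fixed, the mechanical strain must cancel the thermal strain αΔT = 11.4×10⁻⁶ × 83 = 946.2×10⁻⁶.
The stress required to suppress this strain is σ = Eε = 32×10³ × 946.2×10⁻⁶ = 30.28 MPa, compressive since the strut is trying to expand.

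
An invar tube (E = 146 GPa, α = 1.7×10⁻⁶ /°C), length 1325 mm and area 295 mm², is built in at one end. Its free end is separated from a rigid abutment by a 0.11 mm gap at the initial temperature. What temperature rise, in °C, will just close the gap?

ΔT ≈ 48.8 °C

The gap closes when αΔT L = 0.11 mm, since the tube is still unstressed at that instant.
ΔT = 0.11 / (1.7×10⁻⁶ × 1325) = 48.83 °C.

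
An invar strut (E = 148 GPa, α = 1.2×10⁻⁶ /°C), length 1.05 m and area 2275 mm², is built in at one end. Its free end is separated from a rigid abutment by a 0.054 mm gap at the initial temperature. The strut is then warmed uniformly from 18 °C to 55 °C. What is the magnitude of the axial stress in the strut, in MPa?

σ ≈ 0 MPa

If the wall were absent the strut would grow by αΔT L = 1.2×10⁻⁶ × 37 × 1050 = 0.04662 mm.
This is smaller than the 0.054 mm clearance, so the strut expands freely without reaching the stop — the stress is zero.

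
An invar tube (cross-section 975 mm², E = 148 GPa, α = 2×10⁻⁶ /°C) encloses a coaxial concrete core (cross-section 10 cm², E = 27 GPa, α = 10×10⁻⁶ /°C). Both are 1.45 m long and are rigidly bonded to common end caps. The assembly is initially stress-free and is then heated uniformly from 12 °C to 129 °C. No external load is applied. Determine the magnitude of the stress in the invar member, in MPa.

σ ≈ 21.8 MPa (tensile)

Both members must finish at the same length. With the larger α, the concrete tends to over-expand; the plates restrain it, putting the concrete in compression and the invar in tension. With no external load the two internal forces are equal and opposite, magnitude P.
Setting the final lengths equal and cancelling L: (α₁ − α₂)ΔT = P/(A₁E₁) + P/(A₂E₂).
|α₁ − α₂|·ΔT = 8×10⁻⁶ × 117 = 0.000936.
1/(A₁E₁) + 1/(A₂E₂) = 1/(975×148×10³) + 1/(1000×27×10³) = 4.397×10⁻⁸ N⁻¹.
P = 0.000936 / 4.397×10⁻⁸ = 21290 N = 21.29 kN.
σ_{invar} = P/A₁ = 21290/975 = 21.83 MPa, tensile.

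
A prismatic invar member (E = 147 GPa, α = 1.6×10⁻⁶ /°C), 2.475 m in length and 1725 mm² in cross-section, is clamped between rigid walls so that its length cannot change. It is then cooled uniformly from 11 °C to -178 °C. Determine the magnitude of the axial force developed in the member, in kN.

Full restraint means ε = 0, so the stress is σ = EαΔT = 147×10³ × 1.6×10⁻⁶ × 189 = 44.45 MPa.
Then P = σA = 44.45 × 1725 mm² = 76.68 kN, tensile.

P ≈ 76.7 kN (tensile)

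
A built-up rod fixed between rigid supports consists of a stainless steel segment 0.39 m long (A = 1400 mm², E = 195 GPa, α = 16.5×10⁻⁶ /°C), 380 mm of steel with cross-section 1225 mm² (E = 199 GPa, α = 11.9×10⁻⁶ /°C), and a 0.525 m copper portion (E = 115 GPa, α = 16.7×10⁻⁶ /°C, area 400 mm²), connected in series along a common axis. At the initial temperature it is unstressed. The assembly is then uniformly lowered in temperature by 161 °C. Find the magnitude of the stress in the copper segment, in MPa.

σ ≈ 551 MPa (tensile)

If the supports were absent, the total length change would be Σ αᵢΔT Lᵢ = 16.5×10⁻⁶×161×390 + 11.9×10⁻⁶×161×380 + 16.7×10⁻⁶×161×525 = 3.176 mm.
The walls prevent any net length change, so an axial force P (same in every segment) develops. Compatibility: P · Σ Lᵢ/(AᵢEᵢ) = δ_free.
The series flexibility is Σ Lᵢ/(AᵢEᵢ) = 390/(1400×195×10³) + 380/(1225×199×10³) + 525/(400×115×10³) = 1.44×10⁻⁵ mm/N.
Hence P = δ_free / Σ(L/AE) = 3.176/1.44×10⁻⁵ = 220.5 kN (tensile).
σ_{copper} = P / A = 220500 / 400 = 551.3 MPa.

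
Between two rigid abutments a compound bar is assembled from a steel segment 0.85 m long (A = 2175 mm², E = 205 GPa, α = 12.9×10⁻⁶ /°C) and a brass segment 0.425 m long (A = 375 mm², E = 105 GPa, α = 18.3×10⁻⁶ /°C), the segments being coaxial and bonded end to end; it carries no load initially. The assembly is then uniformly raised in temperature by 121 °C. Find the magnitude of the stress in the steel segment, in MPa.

σ ≈ 82.1 MPa (compressive)

Free thermal expansion of the whole bar: Σ αᵢΔT Lᵢ = 12.9×10⁻⁶×121×850 + 18.3×10⁻⁶×121×425 = 2.268 mm.
The rigid supports impose zero overall length change; the single axial force P common to all segments must satisfy P Σ Lᵢ/(AᵢEᵢ) = δ_free.
The series flexibility is Σ Lᵢ/(AᵢEᵢ) = 850/(2175×205×10³) + 425/(375×105×10³) = 1.27×10⁻⁵ mm/N.
P = 2.268 / 1.27×10⁻⁵ = 178600 N = 178.6 kN, compressive.
σ_{steel} = P / A = 178600 / 2175 = 82.1 MPa.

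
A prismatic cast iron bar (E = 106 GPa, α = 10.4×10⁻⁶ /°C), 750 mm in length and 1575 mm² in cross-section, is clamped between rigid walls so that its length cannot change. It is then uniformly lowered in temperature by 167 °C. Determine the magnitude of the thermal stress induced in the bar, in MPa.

With length fixed, the mechanical strain must cancel the thermal strain αΔT = 10.4×10⁻⁶ × 167 = 1736.8×10⁻⁶.
σ = EαΔT = 106×10³ × 10.4×10⁻⁶ × 167 = 184.1 MPa (tensile; the bar is trying to contract).

σ ≈ 184 MPa (tensile)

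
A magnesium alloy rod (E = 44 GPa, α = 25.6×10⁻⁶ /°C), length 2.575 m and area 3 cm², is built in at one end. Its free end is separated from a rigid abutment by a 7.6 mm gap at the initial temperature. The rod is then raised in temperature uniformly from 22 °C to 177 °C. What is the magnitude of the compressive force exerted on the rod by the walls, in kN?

P ≈ 13.4 kN

Unrestrained expansion: δ_free = αΔT L = 25.6×10⁻⁶ × 155 × 2575 = 10.22 mm.
After closing the 7.6 mm clearance, 10.22 − 7.6 = 2.618 mm of expansion remains to be suppressed by the wall.
That suppressed elongation corresponds to σ = E·Δ/L = 44×10³ × 2.618/2575 = 44.73 MPa.
Force on the wall = σA = 44.73 × 300 mm² = 13.42 kN.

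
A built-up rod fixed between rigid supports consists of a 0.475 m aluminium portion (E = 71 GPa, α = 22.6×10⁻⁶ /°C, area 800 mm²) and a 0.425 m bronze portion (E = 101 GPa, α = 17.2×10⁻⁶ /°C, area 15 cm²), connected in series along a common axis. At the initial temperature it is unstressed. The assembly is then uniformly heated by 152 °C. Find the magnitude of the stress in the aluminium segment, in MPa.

σ ≈ 307 MPa (compressive)

Free thermal expansion of the whole bar: Σ αᵢΔT Lᵢ = 22.6×10⁻⁶×152×475 + 17.2×10⁻⁶×152×425 = 2.743 mm.
The rigid supports impose zero overall length change; the single axial force P common to all segments must satisfy P Σ Lᵢ/(AᵢEᵢ) = δ_free.
Σ Lᵢ/(AᵢEᵢ) = 475/(800×71×10³) + 425/(1500×101×10³) = 1.117×10⁻⁵ mm/N.
So P = 2.743 / 1.117×10⁻⁵ = 245.6 kN, compressive.
σ_{aluminium} = P / A = 245600 / 800 = 307 MPa.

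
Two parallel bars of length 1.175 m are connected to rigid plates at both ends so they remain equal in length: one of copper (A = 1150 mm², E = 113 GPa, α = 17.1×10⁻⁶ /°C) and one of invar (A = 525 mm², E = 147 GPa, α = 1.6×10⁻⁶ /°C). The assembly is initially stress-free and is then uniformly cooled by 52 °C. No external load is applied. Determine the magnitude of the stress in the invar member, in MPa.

σ ≈ 74.3 MPa (compressive)

Equilibrium of a rigid end plate with no external load gives equal and opposite internal forces ±P in the two members. Since α_{copper} > α_{invar}, cooling drives the copper into tension and the invar into compression.
Compatibility of the two members (thermal + elastic change equal): (α₁ − α₂)ΔT = P·[1/(A₁E₁) + 1/(A₂E₂)].
|α₁ − α₂|·ΔT = 15.5×10⁻⁶ × 52 = 0.000806.
1/(A₁E₁) + 1/(A₂E₂) = 1/(1150×113×10³) + 1/(525×147×10³) = 2.065×10⁻⁸ N⁻¹.
So P = 0.000806 / 2.065×10⁻⁸ = 39.03 kN.
σ_{invar} = P/A₂ = 39030/525 = 74.34 MPa, compressive.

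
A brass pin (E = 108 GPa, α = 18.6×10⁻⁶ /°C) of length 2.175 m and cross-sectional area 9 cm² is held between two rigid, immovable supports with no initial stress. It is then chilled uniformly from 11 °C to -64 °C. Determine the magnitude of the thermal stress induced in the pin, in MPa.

σ ≈ 151 MPa (tensile)

With length fixed, the mechanical strain must cancel the thermal strain αΔT = 18.6×10⁻⁶ × 75 = 1395×10⁻⁶.
σ = EαΔT = 108×10³ × 18.6×10⁻⁶ × 75 = 150.7 MPa (tensile; the pin is trying to contract).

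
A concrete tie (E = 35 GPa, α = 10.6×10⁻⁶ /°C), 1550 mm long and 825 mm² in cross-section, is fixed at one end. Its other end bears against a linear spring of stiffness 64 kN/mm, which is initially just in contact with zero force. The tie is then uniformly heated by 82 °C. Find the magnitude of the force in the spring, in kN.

P ≈ 19.4 kN

If the spring were absent the tie would lengthen by αΔT L = 10.6×10⁻⁶ × 82 × 1550 = 1.347 mm.
With a force P in the spring, the elastic change of the tie is PL/(AE) and that of the spring is P/k; compatibility requires their sum to equal δ_free.
So P = δ_free / [L/(AE) + 1/k] = 1.347 / [ 1550/(825×35×10³) + 1/(64×10³) ].
P = 1.347 / 6.93×10⁻⁵ = 19440 N.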